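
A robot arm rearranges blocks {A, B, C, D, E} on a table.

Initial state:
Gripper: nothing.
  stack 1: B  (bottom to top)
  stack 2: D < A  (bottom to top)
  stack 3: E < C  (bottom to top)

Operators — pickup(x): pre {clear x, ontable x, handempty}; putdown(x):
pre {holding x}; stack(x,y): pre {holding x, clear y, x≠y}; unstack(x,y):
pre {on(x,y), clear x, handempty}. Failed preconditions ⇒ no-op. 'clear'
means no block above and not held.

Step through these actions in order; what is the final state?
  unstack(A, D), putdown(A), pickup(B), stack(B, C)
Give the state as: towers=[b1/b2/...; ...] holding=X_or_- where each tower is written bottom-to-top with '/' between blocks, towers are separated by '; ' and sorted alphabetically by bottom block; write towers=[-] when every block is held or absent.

towers=[A; D; E/C/B] holding=-

step 1 (unstack(A, D)): towers=[B; D; E/C] holding=A
step 2 (putdown(A)): towers=[A; B; D; E/C] holding=-
step 3 (pickup(B)): towers=[A; D; E/C] holding=B
step 4 (stack(B, C)): towers=[A; D; E/C/B] holding=-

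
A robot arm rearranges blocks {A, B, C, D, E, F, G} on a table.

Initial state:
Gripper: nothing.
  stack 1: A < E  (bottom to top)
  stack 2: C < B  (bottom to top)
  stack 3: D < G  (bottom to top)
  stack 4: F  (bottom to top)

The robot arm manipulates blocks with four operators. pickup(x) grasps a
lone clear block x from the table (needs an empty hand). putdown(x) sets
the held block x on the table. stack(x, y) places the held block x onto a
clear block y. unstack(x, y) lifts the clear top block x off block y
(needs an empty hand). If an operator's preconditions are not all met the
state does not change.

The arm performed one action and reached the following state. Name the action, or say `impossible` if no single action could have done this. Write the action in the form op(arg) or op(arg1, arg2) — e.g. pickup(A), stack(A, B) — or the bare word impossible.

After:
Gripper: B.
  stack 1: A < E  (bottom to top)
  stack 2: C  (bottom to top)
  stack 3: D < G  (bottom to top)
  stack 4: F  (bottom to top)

target: towers=[A/E; C; D/G; F] holding=B
     unstack(B, C) → towers=[A/E; C; D/G; F] holding=B  ← match
         pickup(F) → towers=[A/E; C/B; D/G] holding=F
     unstack(G, D) → towers=[A/E; C/B; D; F] holding=G
     unstack(E, A) → towers=[A; C/B; D/G; F] holding=E

unstack(B, C)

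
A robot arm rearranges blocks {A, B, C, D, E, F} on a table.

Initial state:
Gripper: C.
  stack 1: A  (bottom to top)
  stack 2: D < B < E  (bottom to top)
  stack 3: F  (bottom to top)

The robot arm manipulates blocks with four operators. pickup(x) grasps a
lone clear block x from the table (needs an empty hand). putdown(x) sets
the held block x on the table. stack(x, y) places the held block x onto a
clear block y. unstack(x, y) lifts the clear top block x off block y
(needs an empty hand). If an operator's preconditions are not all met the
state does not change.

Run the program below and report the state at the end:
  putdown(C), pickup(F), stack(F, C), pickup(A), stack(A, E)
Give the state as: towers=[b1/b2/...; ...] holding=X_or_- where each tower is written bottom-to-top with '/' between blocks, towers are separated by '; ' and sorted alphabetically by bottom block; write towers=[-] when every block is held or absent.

step 1 (putdown(C)): towers=[A; C; D/B/E; F] holding=-
step 2 (pickup(F)): towers=[A; C; D/B/E] holding=F
step 3 (stack(F, C)): towers=[A; C/F; D/B/E] holding=-
step 4 (pickup(A)): towers=[C/F; D/B/E] holding=A
step 5 (stack(A, E)): towers=[C/F; D/B/E/A] holding=-

towers=[C/F; D/B/E/A] holding=-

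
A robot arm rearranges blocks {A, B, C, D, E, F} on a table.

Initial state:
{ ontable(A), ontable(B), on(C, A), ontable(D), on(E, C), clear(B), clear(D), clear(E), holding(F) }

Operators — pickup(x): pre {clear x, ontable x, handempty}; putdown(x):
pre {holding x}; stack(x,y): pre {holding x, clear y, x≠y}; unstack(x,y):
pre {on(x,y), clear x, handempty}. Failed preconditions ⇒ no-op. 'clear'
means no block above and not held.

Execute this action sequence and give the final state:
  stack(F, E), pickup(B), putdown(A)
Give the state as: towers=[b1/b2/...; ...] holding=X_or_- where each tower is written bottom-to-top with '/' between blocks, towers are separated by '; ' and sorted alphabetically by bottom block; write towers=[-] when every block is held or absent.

step 1 (stack(F, E)): towers=[A/C/E/F; B; D] holding=-
step 2 (pickup(B)): towers=[A/C/E/F; D] holding=B
step 3 (putdown(A)) [no-op]: towers=[A/C/E/F; D] holding=B

towers=[A/C/E/F; D] holding=B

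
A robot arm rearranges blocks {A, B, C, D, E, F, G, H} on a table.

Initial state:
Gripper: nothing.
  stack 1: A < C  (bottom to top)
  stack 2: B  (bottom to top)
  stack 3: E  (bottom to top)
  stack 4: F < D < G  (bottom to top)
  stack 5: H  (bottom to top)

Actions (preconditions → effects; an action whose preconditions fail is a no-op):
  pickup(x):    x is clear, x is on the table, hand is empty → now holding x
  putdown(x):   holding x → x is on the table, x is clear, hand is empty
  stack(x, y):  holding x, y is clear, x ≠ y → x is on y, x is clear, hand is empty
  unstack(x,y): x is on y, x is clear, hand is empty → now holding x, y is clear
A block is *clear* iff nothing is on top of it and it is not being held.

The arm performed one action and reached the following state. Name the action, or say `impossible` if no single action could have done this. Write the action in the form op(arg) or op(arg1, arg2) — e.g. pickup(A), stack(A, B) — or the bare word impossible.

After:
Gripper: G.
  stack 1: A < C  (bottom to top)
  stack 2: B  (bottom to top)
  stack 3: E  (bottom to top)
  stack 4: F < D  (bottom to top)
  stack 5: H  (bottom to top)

unstack(G, D)

target: towers=[A/C; B; E; F/D; H] holding=G
     unstack(G, D) → towers=[A/C; B; E; F/D; H] holding=G  ← match
         pickup(E) → towers=[A/C; B; F/D/G; H] holding=E
         pickup(H) → towers=[A/C; B; E; F/D/G] holding=H
         pickup(B) → towers=[A/C; E; F/D/G; H] holding=B
     unstack(C, A) → towers=[A; B; E; F/D/G; H] holding=C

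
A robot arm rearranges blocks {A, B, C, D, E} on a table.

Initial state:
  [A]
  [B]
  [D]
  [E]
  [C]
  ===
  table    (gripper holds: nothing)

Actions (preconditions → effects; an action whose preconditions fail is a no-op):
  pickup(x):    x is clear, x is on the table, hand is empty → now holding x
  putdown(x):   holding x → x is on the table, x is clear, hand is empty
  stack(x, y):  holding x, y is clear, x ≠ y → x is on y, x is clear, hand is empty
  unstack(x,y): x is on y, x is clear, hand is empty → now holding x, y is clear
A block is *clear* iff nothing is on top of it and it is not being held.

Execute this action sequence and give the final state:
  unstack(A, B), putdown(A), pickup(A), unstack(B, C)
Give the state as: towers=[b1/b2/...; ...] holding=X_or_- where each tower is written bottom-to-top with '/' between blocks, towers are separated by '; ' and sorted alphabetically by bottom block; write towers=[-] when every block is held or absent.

step 1 (unstack(A, B)): towers=[C/E/D/B] holding=A
step 2 (putdown(A)): towers=[A; C/E/D/B] holding=-
step 3 (pickup(A)): towers=[C/E/D/B] holding=A
step 4 (unstack(B, C)) [no-op]: towers=[C/E/D/B] holding=A

towers=[C/E/D/B] holding=A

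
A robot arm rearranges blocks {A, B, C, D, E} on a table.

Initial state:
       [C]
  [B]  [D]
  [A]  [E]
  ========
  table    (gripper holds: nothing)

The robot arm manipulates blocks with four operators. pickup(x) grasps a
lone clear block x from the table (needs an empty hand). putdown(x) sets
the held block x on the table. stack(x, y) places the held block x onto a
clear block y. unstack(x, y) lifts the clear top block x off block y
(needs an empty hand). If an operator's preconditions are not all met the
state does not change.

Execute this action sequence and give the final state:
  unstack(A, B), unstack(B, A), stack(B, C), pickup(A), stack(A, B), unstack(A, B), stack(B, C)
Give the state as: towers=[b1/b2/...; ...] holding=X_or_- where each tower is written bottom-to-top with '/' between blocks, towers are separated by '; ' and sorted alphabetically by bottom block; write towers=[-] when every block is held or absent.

towers=[E/D/C/B] holding=A

step 1 (unstack(A, B)) [no-op]: towers=[A/B; E/D/C] holding=-
step 2 (unstack(B, A)): towers=[A; E/D/C] holding=B
step 3 (stack(B, C)): towers=[A; E/D/C/B] holding=-
step 4 (pickup(A)): towers=[E/D/C/B] holding=A
step 5 (stack(A, B)): towers=[E/D/C/B/A] holding=-
step 6 (unstack(A, B)): towers=[E/D/C/B] holding=A
step 7 (stack(B, C)) [no-op]: towers=[E/D/C/B] holding=A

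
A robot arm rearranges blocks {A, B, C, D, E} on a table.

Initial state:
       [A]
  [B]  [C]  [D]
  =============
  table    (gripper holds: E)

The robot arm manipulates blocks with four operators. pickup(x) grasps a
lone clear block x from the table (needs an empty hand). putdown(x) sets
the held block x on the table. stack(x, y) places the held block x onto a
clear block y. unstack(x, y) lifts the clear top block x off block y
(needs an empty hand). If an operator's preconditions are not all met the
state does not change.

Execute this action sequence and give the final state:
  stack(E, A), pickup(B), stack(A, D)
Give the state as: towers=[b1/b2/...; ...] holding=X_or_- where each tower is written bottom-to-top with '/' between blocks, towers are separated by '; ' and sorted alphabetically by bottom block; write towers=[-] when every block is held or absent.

step 1 (stack(E, A)): towers=[B; C/A/E; D] holding=-
step 2 (pickup(B)): towers=[C/A/E; D] holding=B
step 3 (stack(A, D)) [no-op]: towers=[C/A/E; D] holding=B

towers=[C/A/E; D] holding=B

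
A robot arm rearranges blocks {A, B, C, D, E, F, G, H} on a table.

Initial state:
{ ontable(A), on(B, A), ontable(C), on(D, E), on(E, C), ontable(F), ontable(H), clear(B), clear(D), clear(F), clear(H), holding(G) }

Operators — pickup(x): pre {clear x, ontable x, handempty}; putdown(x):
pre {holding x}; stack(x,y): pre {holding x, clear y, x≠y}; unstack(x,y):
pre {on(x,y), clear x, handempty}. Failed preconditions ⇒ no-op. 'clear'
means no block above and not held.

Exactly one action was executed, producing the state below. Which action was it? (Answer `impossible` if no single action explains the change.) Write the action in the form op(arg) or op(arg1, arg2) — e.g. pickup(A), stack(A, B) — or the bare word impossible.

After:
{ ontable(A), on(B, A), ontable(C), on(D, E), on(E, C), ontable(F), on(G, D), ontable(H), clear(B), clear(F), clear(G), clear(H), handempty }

stack(G, D)

target: towers=[A/B; C/E/D/G; F; H] holding=-
        putdown(G) → towers=[A/B; C/E/D; F; G; H] holding=-
       stack(G, H) → towers=[A/B; C/E/D; F; H/G] holding=-
       stack(G, B) → towers=[A/B/G; C/E/D; F; H] holding=-
       stack(G, F) → towers=[A/B; C/E/D; F/G; H] holding=-
       stack(G, D) → towers=[A/B; C/E/D/G; F; H] holding=-  ← match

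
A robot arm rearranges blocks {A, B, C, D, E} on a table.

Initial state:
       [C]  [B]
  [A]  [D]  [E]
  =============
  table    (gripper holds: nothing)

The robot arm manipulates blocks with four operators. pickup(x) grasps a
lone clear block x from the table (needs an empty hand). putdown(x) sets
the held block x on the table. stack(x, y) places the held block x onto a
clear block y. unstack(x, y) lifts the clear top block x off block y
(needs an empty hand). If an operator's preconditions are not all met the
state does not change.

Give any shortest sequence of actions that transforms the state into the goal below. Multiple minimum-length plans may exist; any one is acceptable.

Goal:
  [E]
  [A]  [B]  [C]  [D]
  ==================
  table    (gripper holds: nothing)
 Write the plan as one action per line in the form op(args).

unstack(B, E)
putdown(B)
pickup(E)
stack(E, A)
unstack(C, D)
putdown(C)

step 1 (unstack(B, E)): towers=[A; D/C; E] holding=B
step 2 (putdown(B)): towers=[A; B; D/C; E] holding=-
step 3 (pickup(E)): towers=[A; B; D/C] holding=E
step 4 (stack(E, A)): towers=[A/E; B; D/C] holding=-
step 5 (unstack(C, D)): towers=[A/E; B; D] holding=C
step 6 (putdown(C)): towers=[A/E; B; C; D] holding=-
goal check: towers=[A/E; B; C; D] holding=- — reached (length 6, optimal by BFS)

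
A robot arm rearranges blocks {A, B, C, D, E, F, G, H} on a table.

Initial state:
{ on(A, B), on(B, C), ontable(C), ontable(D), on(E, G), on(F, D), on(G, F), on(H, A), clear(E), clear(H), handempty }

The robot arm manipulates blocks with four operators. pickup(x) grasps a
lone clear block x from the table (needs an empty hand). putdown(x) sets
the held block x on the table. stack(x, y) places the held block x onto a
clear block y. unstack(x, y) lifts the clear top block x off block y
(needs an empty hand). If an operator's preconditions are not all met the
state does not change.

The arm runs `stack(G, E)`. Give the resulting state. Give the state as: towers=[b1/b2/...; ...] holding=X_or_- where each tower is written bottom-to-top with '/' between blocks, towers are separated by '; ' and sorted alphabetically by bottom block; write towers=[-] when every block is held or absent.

towers=[C/B/A/H; D/F/G/E] holding=-

before: towers=[C/B/A/H; D/F/G/E] holding=-
pre[stack(G, E)]: holding(G) ✗, clear(E) ✓, G≠E ✓
holding(G) unmet → stack(G, E) is a no-op
after:  towers=[C/B/A/H; D/F/G/E] holding=-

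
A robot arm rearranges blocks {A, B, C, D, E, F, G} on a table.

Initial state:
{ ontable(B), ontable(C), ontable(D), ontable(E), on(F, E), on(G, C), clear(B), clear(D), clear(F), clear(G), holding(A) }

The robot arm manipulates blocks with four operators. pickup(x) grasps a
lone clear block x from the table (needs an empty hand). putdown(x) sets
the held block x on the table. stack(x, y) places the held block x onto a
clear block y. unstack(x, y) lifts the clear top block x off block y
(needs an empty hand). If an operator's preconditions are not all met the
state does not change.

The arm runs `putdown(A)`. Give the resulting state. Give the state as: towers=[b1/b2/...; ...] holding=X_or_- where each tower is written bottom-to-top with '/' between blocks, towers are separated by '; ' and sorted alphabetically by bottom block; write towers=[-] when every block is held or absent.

before: towers=[B; C/G; D; E/F] holding=A
pre[putdown(A)]: holding(A) ok
all met → apply putdown(A)
after:  towers=[A; B; C/G; D; E/F] holding=-

towers=[A; B; C/G; D; E/F] holding=-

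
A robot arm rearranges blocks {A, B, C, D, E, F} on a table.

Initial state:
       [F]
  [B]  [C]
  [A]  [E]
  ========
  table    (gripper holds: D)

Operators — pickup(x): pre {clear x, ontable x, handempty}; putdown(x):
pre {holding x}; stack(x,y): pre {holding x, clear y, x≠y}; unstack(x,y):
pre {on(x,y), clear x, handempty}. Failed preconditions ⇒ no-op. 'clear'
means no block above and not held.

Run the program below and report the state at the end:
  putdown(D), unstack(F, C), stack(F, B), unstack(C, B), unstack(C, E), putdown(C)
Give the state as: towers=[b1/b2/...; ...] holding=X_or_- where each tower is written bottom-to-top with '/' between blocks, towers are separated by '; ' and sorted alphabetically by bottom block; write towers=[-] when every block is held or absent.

towers=[A/B/F; C; D; E] holding=-

step 1 (putdown(D)): towers=[A/B; D; E/C/F] holding=-
step 2 (unstack(F, C)): towers=[A/B; D; E/C] holding=F
step 3 (stack(F, B)): towers=[A/B/F; D; E/C] holding=-
step 4 (unstack(C, B)) [no-op]: towers=[A/B/F; D; E/C] holding=-
step 5 (unstack(C, E)): towers=[A/B/F; D; E] holding=C
step 6 (putdown(C)): towers=[A/B/F; C; D; E] holding=-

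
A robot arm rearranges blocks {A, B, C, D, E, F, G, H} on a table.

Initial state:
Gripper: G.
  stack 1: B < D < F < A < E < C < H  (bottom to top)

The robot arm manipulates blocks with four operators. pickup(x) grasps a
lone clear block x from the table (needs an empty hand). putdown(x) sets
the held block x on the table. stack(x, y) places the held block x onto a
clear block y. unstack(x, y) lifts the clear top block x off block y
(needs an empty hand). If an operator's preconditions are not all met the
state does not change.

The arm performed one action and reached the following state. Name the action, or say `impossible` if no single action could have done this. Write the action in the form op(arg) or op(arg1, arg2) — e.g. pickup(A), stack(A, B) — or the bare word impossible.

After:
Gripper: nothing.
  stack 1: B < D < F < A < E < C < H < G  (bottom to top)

target: towers=[B/D/F/A/E/C/H/G] holding=-
        putdown(G) → towers=[B/D/F/A/E/C/H; G] holding=-
       stack(G, H) → towers=[B/D/F/A/E/C/H/G] holding=-  ← match

stack(G, H)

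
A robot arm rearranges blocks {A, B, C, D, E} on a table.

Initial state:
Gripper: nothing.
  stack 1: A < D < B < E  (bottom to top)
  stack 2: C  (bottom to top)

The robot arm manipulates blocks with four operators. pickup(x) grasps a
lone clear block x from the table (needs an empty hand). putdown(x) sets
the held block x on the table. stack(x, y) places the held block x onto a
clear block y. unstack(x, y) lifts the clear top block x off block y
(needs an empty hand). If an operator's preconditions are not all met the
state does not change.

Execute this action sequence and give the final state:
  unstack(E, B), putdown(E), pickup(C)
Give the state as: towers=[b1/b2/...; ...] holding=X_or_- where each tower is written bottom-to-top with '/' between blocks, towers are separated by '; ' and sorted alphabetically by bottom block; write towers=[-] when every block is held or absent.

step 1 (unstack(E, B)): towers=[A/D/B; C] holding=E
step 2 (putdown(E)): towers=[A/D/B; C; E] holding=-
step 3 (pickup(C)): towers=[A/D/B; E] holding=C

towers=[A/D/B; E] holding=C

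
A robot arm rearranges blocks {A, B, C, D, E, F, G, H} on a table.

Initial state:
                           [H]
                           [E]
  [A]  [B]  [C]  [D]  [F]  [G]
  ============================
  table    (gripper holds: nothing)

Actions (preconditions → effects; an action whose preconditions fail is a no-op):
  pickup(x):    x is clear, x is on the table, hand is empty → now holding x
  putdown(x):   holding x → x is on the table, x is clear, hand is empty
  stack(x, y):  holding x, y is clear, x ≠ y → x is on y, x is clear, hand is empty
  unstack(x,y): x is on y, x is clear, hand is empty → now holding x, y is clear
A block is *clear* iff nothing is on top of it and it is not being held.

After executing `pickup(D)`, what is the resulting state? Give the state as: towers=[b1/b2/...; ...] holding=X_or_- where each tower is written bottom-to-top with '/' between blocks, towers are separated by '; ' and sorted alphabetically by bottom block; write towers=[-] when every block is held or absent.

towers=[A; B; C; F; G/E/H] holding=D

before: towers=[A; B; C; D; F; G/E/H] holding=-
pre[pickup(D)]: clear(D) ✓, ontable(D) ✓, handempty ✓
all met → apply pickup(D)
after:  towers=[A; B; C; F; G/E/H] holding=D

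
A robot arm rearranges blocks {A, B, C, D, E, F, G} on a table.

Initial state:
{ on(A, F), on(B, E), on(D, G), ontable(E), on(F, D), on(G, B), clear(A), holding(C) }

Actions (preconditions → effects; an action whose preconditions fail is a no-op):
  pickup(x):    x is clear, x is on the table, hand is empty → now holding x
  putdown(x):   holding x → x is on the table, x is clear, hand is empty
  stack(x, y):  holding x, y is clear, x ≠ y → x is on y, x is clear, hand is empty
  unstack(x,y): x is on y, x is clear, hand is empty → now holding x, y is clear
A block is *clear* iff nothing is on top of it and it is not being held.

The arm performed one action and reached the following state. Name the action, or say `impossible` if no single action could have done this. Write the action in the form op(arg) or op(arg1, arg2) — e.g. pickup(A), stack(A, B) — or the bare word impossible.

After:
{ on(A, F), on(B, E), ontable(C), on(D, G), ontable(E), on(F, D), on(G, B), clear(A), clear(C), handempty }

putdown(C)

target: towers=[C; E/B/G/D/F/A] holding=-
        putdown(C) → towers=[C; E/B/G/D/F/A] holding=-  ← match
       stack(C, A) → towers=[E/B/G/D/F/A/C] holding=-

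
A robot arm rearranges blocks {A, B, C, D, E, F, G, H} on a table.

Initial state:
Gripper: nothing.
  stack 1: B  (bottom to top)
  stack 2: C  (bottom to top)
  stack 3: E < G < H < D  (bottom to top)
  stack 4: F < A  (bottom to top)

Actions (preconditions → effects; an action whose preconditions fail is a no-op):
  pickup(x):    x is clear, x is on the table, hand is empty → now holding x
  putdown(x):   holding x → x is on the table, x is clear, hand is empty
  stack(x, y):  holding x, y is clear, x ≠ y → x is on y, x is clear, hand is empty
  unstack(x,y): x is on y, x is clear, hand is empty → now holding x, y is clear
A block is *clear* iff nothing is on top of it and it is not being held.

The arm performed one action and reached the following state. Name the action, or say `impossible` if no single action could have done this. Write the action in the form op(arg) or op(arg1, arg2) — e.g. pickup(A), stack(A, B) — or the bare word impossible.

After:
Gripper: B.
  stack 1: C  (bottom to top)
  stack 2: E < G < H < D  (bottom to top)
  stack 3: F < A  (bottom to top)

target: towers=[C; E/G/H/D; F/A] holding=B
     unstack(A, F) → towers=[B; C; E/G/H/D; F] holding=A
         pickup(B) → towers=[C; E/G/H/D; F/A] holding=B  ← match
     unstack(D, H) → towers=[B; C; E/G/H; F/A] holding=D
         pickup(C) → towers=[B; E/G/H/D; F/A] holding=C

pickup(B)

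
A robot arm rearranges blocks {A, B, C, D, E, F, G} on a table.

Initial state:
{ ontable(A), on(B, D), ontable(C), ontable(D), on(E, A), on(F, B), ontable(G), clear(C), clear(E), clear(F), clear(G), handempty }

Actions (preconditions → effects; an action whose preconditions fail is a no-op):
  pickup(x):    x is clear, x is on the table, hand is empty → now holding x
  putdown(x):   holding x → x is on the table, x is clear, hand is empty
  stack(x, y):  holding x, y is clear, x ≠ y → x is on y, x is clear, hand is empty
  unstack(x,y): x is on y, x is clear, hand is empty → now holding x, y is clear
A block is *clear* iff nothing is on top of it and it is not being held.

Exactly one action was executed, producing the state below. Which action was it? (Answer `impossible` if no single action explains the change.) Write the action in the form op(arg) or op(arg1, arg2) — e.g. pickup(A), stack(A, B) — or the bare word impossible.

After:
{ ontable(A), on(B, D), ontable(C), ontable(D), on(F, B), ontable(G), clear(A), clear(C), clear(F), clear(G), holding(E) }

target: towers=[A; C; D/B/F; G] holding=E
     unstack(F, B) → towers=[A/E; C; D/B; G] holding=F
         pickup(G) → towers=[A/E; C; D/B/F] holding=G
     unstack(E, A) → towers=[A; C; D/B/F; G] holding=E  ← match
         pickup(C) → towers=[A/E; D/B/F; G] holding=C

unstack(E, A)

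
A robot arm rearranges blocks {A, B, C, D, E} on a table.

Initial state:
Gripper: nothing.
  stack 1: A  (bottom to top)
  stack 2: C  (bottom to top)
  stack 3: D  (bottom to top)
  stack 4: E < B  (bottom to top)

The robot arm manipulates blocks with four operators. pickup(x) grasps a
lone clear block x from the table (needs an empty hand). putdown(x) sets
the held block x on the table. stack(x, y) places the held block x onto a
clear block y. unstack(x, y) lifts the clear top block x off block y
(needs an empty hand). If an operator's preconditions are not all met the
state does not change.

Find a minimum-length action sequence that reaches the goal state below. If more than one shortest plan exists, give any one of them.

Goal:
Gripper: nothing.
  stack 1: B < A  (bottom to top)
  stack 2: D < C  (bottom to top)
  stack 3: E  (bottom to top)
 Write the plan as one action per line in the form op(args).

unstack(B, E)
putdown(B)
pickup(A)
stack(A, B)
pickup(C)
stack(C, D)

step 1 (unstack(B, E)): towers=[A; C; D; E] holding=B
step 2 (putdown(B)): towers=[A; B; C; D; E] holding=-
step 3 (pickup(A)): towers=[B; C; D; E] holding=A
step 4 (stack(A, B)): towers=[B/A; C; D; E] holding=-
step 5 (pickup(C)): towers=[B/A; D; E] holding=C
step 6 (stack(C, D)): towers=[B/A; D/C; E] holding=-
goal check: towers=[B/A; D/C; E] holding=- — reached (length 6, optimal by BFS)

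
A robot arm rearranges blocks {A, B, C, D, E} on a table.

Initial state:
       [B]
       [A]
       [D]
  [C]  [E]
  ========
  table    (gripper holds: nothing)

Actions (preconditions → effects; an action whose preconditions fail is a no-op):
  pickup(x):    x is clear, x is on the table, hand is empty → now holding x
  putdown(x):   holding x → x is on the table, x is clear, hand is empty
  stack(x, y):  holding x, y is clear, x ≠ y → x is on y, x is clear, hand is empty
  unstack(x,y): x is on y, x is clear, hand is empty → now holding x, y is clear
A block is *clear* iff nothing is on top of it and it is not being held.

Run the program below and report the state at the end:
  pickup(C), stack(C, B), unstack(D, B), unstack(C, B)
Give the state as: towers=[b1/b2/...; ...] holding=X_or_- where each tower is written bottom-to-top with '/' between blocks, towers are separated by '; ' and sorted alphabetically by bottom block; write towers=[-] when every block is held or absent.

towers=[E/D/A/B] holding=C

step 1 (pickup(C)): towers=[E/D/A/B] holding=C
step 2 (stack(C, B)): towers=[E/D/A/B/C] holding=-
step 3 (unstack(D, B)) [no-op]: towers=[E/D/A/B/C] holding=-
step 4 (unstack(C, B)): towers=[E/D/A/B] holding=C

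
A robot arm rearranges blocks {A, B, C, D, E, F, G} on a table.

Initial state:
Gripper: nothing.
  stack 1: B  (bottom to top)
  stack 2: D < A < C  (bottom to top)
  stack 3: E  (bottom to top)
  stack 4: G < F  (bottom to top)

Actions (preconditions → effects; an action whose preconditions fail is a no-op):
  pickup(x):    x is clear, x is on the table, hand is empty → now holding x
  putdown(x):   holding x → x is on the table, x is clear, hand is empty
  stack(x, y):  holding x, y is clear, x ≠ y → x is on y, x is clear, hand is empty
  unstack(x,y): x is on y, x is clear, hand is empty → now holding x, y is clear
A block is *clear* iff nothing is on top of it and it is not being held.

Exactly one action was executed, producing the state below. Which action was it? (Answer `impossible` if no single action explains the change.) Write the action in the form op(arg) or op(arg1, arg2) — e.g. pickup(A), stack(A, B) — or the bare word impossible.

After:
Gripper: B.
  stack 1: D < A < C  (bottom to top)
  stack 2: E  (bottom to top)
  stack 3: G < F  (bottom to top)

target: towers=[D/A/C; E; G/F] holding=B
         pickup(B) → towers=[D/A/C; E; G/F] holding=B  ← match
     unstack(F, G) → towers=[B; D/A/C; E; G] holding=F
         pickup(E) → towers=[B; D/A/C; G/F] holding=E
     unstack(C, A) → towers=[B; D/A; E; G/F] holding=C

pickup(B)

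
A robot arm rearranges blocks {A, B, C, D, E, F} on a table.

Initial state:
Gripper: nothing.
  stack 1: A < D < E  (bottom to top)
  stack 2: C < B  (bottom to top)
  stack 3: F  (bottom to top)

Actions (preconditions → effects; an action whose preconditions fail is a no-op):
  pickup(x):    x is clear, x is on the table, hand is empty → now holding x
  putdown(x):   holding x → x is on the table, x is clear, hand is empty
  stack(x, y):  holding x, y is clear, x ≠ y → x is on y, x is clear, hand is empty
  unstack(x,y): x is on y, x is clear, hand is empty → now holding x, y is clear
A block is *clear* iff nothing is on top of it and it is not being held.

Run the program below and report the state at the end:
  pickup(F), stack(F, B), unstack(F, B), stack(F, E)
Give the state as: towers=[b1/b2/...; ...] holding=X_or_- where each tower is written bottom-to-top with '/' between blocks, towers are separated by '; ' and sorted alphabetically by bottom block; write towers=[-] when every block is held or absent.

towers=[A/D/E/F; C/B] holding=-

step 1 (pickup(F)): towers=[A/D/E; C/B] holding=F
step 2 (stack(F, B)): towers=[A/D/E; C/B/F] holding=-
step 3 (unstack(F, B)): towers=[A/D/E; C/B] holding=F
step 4 (stack(F, E)): towers=[A/D/E/F; C/B] holding=-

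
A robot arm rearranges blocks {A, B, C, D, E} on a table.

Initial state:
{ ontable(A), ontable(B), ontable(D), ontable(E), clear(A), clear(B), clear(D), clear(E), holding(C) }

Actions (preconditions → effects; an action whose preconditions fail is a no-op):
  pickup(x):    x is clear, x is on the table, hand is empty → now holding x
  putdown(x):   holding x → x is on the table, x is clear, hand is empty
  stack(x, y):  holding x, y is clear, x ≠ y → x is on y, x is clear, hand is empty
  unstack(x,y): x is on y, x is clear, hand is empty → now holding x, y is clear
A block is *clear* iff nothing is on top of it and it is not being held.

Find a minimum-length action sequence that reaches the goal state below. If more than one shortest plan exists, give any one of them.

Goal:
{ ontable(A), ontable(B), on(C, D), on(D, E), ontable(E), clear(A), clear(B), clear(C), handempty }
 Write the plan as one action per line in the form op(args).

putdown(C)
pickup(D)
stack(D, E)
pickup(C)
stack(C, D)

step 1 (putdown(C)): towers=[A; B; C; D; E] holding=-
step 2 (pickup(D)): towers=[A; B; C; E] holding=D
step 3 (stack(D, E)): towers=[A; B; C; E/D] holding=-
step 4 (pickup(C)): towers=[A; B; E/D] holding=C
step 5 (stack(C, D)): towers=[A; B; E/D/C] holding=-
goal check: towers=[A; B; E/D/C] holding=- — reached (length 5, optimal by BFS)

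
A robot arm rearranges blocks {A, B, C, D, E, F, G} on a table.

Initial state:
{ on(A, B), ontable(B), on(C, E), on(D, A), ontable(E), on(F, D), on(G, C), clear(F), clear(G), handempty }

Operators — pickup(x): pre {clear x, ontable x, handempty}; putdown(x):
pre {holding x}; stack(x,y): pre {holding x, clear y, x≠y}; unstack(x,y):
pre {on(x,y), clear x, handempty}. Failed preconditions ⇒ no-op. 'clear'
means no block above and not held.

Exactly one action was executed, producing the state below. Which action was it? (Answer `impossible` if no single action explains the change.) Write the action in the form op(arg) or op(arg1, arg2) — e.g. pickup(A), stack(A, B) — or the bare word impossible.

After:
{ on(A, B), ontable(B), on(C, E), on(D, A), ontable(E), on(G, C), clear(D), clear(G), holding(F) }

target: towers=[B/A/D; E/C/G] holding=F
     unstack(F, D) → towers=[B/A/D; E/C/G] holding=F  ← match
     unstack(G, C) → towers=[B/A/D/F; E/C] holding=G

unstack(F, D)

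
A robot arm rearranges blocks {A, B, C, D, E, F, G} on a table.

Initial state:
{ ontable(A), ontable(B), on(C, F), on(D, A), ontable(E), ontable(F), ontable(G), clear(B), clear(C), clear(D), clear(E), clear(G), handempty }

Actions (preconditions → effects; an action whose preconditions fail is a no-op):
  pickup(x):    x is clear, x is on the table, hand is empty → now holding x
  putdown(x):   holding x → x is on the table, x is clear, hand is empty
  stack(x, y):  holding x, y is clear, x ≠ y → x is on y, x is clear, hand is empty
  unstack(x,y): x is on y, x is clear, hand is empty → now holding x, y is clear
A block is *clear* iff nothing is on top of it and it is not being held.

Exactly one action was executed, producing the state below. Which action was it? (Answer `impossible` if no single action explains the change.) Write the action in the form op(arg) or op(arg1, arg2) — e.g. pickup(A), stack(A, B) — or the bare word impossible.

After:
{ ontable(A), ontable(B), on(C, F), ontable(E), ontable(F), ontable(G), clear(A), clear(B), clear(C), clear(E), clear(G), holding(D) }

target: towers=[A; B; E; F/C; G] holding=D
         pickup(B) → towers=[A/D; E; F/C; G] holding=B
         pickup(G) → towers=[A/D; B; E; F/C] holding=G
     unstack(D, A) → towers=[A; B; E; F/C; G] holding=D  ← match
         pickup(E) → towers=[A/D; B; F/C; G] holding=E
     unstack(C, F) → towers=[A/D; B; E; F; G] holding=C

unstack(D, A)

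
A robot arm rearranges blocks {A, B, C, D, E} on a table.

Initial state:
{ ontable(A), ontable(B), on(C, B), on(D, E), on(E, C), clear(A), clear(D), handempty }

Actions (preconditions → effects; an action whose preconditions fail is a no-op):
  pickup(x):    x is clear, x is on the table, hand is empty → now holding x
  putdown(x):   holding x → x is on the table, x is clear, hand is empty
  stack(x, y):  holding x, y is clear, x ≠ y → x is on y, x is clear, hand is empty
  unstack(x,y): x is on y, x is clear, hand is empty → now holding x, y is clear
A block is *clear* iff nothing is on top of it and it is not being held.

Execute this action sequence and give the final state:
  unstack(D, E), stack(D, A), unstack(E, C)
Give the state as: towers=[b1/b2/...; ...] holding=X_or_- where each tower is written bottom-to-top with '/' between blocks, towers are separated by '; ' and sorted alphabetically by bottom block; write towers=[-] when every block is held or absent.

step 1 (unstack(D, E)): towers=[A; B/C/E] holding=D
step 2 (stack(D, A)): towers=[A/D; B/C/E] holding=-
step 3 (unstack(E, C)): towers=[A/D; B/C] holding=E

towers=[A/D; B/C] holding=E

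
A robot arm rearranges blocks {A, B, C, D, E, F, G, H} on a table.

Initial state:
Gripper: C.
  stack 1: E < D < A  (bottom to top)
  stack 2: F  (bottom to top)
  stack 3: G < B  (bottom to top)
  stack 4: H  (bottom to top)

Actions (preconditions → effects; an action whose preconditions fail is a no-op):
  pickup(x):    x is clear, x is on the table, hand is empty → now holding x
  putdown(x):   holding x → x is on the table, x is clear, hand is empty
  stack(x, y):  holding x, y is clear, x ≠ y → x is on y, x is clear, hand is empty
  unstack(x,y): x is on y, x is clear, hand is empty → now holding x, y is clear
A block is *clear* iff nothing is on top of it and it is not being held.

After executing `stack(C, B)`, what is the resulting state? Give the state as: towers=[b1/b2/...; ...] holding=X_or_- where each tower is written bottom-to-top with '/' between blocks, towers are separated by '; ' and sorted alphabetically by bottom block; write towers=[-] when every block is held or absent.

before: towers=[E/D/A; F; G/B; H] holding=C
pre[stack(C, B)]: holding(C) yes, clear(B) yes, C≠B yes
all met → apply stack(C, B)
after:  towers=[E/D/A; F; G/B/C; H] holding=-

towers=[E/D/A; F; G/B/C; H] holding=-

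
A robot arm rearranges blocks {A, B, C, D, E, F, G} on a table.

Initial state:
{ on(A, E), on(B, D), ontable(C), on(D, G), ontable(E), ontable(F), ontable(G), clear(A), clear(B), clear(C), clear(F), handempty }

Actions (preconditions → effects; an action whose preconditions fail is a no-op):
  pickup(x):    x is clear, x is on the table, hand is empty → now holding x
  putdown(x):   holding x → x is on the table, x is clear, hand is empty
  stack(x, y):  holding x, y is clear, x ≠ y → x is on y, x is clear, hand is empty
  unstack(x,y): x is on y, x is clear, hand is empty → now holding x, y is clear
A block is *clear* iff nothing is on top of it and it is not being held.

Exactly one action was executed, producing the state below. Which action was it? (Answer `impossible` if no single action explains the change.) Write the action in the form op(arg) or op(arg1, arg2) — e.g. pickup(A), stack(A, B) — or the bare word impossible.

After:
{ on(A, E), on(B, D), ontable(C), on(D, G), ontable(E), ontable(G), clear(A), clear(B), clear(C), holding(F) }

target: towers=[C; E/A; G/D/B] holding=F
     unstack(B, D) → towers=[C; E/A; F; G/D] holding=B
         pickup(F) → towers=[C; E/A; G/D/B] holding=F  ← match
     unstack(A, E) → towers=[C; E; F; G/D/B] holding=A
         pickup(C) → towers=[E/A; F; G/D/B] holding=C

pickup(F)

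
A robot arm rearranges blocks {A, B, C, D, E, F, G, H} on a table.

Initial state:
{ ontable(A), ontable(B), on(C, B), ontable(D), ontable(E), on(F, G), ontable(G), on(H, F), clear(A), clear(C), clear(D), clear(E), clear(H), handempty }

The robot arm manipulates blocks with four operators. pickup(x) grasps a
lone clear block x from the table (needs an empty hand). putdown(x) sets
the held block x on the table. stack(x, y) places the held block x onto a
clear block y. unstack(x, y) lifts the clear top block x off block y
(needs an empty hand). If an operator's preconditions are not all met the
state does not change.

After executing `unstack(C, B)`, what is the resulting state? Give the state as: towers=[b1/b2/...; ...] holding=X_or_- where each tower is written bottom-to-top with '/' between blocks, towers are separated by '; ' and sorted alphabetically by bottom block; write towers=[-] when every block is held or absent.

towers=[A; B; D; E; G/F/H] holding=C

before: towers=[A; B/C; D; E; G/F/H] holding=-
pre[unstack(C, B)]: on(C,B) yes, clear(C) yes, handempty yes
all met → apply unstack(C, B)
after:  towers=[A; B; D; E; G/F/H] holding=C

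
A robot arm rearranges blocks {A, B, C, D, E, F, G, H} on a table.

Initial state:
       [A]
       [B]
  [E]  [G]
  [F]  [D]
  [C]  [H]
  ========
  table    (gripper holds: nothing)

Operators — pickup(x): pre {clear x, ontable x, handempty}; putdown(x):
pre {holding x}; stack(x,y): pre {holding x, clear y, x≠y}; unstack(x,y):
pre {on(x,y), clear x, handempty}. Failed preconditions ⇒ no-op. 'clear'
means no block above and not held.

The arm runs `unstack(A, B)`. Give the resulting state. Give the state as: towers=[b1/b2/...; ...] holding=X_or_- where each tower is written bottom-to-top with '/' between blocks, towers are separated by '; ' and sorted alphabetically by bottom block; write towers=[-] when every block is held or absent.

towers=[C/F/E; H/D/G/B] holding=A

before: towers=[C/F/E; H/D/G/B/A] holding=-
pre[unstack(A, B)]: on(A,B) yes, clear(A) yes, handempty yes
all met → apply unstack(A, B)
after:  towers=[C/F/E; H/D/G/B] holding=A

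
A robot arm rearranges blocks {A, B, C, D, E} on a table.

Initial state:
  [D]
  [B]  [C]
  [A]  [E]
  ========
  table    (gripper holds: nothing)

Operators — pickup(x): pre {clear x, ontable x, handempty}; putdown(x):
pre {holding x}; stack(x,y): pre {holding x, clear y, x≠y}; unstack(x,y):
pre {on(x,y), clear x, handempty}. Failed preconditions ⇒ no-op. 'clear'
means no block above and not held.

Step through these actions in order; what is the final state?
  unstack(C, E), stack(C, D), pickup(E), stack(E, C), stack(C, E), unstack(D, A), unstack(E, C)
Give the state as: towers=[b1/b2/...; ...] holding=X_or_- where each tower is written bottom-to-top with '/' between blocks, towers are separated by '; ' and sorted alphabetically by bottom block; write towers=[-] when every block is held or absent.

step 1 (unstack(C, E)): towers=[A/B/D; E] holding=C
step 2 (stack(C, D)): towers=[A/B/D/C; E] holding=-
step 3 (pickup(E)): towers=[A/B/D/C] holding=E
step 4 (stack(E, C)): towers=[A/B/D/C/E] holding=-
step 5 (stack(C, E)) [no-op]: towers=[A/B/D/C/E] holding=-
step 6 (unstack(D, A)) [no-op]: towers=[A/B/D/C/E] holding=-
step 7 (unstack(E, C)): towers=[A/B/D/C] holding=E

towers=[A/B/D/C] holding=E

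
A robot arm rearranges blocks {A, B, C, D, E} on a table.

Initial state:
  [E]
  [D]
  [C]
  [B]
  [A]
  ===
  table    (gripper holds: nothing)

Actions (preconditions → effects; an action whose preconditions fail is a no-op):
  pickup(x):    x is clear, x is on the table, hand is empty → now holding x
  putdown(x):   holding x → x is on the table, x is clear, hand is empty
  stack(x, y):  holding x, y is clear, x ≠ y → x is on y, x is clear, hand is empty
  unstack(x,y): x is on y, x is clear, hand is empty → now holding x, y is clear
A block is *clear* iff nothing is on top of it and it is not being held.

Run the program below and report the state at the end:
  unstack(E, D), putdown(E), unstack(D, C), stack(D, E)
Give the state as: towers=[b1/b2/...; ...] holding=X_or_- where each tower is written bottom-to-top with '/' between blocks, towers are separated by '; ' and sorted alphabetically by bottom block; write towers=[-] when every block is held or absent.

step 1 (unstack(E, D)): towers=[A/B/C/D] holding=E
step 2 (putdown(E)): towers=[A/B/C/D; E] holding=-
step 3 (unstack(D, C)): towers=[A/B/C; E] holding=D
step 4 (stack(D, E)): towers=[A/B/C; E/D] holding=-

towers=[A/B/C; E/D] holding=-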